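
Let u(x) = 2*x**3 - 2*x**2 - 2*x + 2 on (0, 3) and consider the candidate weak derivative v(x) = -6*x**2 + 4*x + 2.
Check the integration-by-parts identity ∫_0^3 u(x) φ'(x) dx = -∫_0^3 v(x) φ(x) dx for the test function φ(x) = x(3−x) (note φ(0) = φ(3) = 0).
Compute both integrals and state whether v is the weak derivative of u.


LHS = -369/10, RHS = 369/10. No, v is not the weak derivative of u.

u(x) = 2*x**3 - 2*x**2 - 2*x + 2, classical derivative u'(x) = 6*x**2 - 4*x - 2.
φ(x) = x(3−x), so φ'(x) = 3 - 2*x.
Note φ(0) = φ(3) = 0, so the boundary term u·φ vanishes.
LHS = ∫_0^3 u(x) φ'(x) dx = ∫_0^3 (-4*x^4 + 10*x^3 - 2*x^2 - 10*x + 6) dx. Term by term:
  ∫_0^3 -4*x^4 dx = -972/5;  ∫_0^3 10*x^3 dx = 405/2;  ∫_0^3 -2*x^2 dx = -18;
  ∫_0^3 -10*x dx = -45;  ∫_0^3 6 dx = 18.
Sum: -972/5 + 405/2 − 18 − 45 + 18 = -369/10.
So LHS = -369/10.
∫_0^3 v(x) φ(x) dx = ∫_0^3 (6*x^4 - 22*x^3 + 10*x^2 + 6*x) dx. Term by term:
  ∫_0^3 6*x^4 dx = 1458/5;  ∫_0^3 -22*x^3 dx = -891/2;  ∫_0^3 10*x^2 dx = 90;
  ∫_0^3 6*x dx = 27.
Sum: 1458/5 − 891/2 + 90 + 27 = -369/10.
So RHS = -∫_0^3 v(x) φ(x) dx = 369/10.
LHS − RHS = -369/5 ≠ 0, so the identity fails.
(For a valid weak derivative the identity must hold for EVERY test function, in particular this one. The failure shows v is NOT the weak derivative of u.)
Correct weak derivative would be u'(x) = 6*x**2 - 4*x - 2.


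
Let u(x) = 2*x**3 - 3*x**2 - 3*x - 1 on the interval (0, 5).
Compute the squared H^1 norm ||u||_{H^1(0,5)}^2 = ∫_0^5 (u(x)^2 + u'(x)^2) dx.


||u||_{H^1}^2 = 366175/14

The H^1 norm (squared) on an interval (0, L) is
  ||u||_{H^1}^2 = ∫_0^L u(x)^2 dx + ∫_0^L u'(x)^2 dx.
Compute u'(x) = 6*x**2 - 6*x - 3.
Then u(x)^2 = 4*x**6 - 12*x**5 - 3*x**4 + 14*x**3 + 15*x**2 + 6*x + 1 and u'(x)^2 = 36*x**4 - 72*x**3 + 36*x + 9.
Integrate each monomial from 0 to 5 using ∫_0^5 c·x^n dx = c·5^(n+1)/(n+1):
  ∫_0^5 u(x)^2 dx = ∫_0^5 (4*x^6 - 12*x^5 - 3*x^4 + 14*x^3 + 15*x^2 + 6*x + 1) dx. Term by term:
    ∫_0^5 4*x^6 dx = 312500/7;  ∫_0^5 -12*x^5 dx = -31250;  ∫_0^5 -3*x^4 dx = -1875;
    ∫_0^5 14*x^3 dx = 4375/2;  ∫_0^5 15*x^2 dx = 625;  ∫_0^5 6*x dx = 75;
    ∫_0^5 1 dx = 5.
  Sum: 312500/7 − 31250 − 1875 + 4375/2 + 625 + 75 + 5 = 201745/14.
  ∫_0^5 u'(x)^2 dx = ∫_0^5 (36*x^4 - 72*x^3 + 36*x + 9) dx. Term by term:
    ∫_0^5 36*x^4 dx = 22500;  ∫_0^5 -72*x^3 dx = -11250;  ∫_0^5 36*x dx = 450;
    ∫_0^5 9 dx = 45.
  Sum: 22500 − 11250 + 450 + 45 = 11745.
Adding: ||u||_{H^1}^2 = 201745/14 + 11745 = 366175/14.


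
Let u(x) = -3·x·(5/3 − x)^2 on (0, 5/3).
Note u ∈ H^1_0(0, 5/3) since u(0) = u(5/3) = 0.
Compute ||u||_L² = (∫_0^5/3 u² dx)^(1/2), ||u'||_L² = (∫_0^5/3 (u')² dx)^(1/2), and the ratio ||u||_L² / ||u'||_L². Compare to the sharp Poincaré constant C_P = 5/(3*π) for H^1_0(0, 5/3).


||u||_L² / ||u'||_L² = 5*sqrt(14)/42 < C_P = 5/(3*π).

u(x) = -3·x·(5/3 − x)^2, so u'(x) = (5 - 9*x)*(x - 5/3).
u(x) = -3·x·(5/3 − x)^2 vanishes at x = 0 and x = 5/3, so u ∈ H^1_0(0, 5/3). Differentiate via the product rule and integrate the resulting polynomials term by term.
  ∫_0^5/3 u² dx = ∫_0^5/3 (9*x^6 - 60*x^5 + 150*x^4 - 500*x^3/3 + 625*x^2/9) dx. Term by term:
    ∫_0^5/3 9*x^6 dx = 78125/1701;  ∫_0^5/3 -60*x^5 dx = -156250/729;  ∫_0^5/3 150*x^4 dx = 31250/81;
    ∫_0^5/3 -500*x^3/3 dx = -78125/243;  ∫_0^5/3 625*x^2/9 dx = 78125/729.
  Sum: 78125/1701 − 156250/729 + 31250/81 − 78125/243 + 78125/729 = 15625/5103.
  ∫_0^5/3 (u')² dx = ∫_0^5/3 (81*x^4 - 360*x^3 + 550*x^2 - 1000*x/3 + 625/9) dx. Term by term:
    ∫_0^5/3 81*x^4 dx = 625/3;  ∫_0^5/3 -360*x^3 dx = -6250/9;  ∫_0^5/3 550*x^2 dx = 68750/81;
    ∫_0^5/3 -1000*x/3 dx = -12500/27;  ∫_0^5/3 625/9 dx = 3125/27.
  Sum: 625/3 − 6250/9 + 68750/81 − 12500/27 + 3125/27 = 1250/81.
∫_0^5/3 u² dx = 15625/5103, so ||u||_L² = 125*sqrt(7)/189.
∫_0^5/3 (u')² dx = 1250/81, so ||u'||_L² = 25*sqrt(2)/9.
Ratio ||u||_L² / ||u'||_L² = 5*sqrt(14)/42.
Sharp Poincaré constant on H^1_0(0, 5/3) is C_P = L/π = 5/(3*π), achieved by sin(3*π/5·x).
A polynomial bump cannot attain the sharp Poincaré constant (only the first sine eigenfunction does), so the ratio is strictly less than C_P, consistent with ||u||_L² ≤ C_P ||u'||_L².


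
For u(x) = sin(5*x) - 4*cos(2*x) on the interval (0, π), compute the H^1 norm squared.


||u||_{H^1(0,π)}^2 = -400/21 + 53*π

u'(x) = 8*sin(2*x) + 5*cos(5*x).
Expand u² and (u')² and integrate term by term on (0, π), using: for integers n ≥ 1, ∫_0^π sin²(nx) dx = ∫_0^π cos²(nx) dx = π/2; for n ≠ n', ∫_0^π sin(nx)sin(n'x) dx = ∫_0^π cos(nx)cos(n'x) dx = 0; and by product-to-sum, ∫_0^π sin(nx)cos(n'x) dx = ½∫_0^π [sin((n+n')x) + sin((n−n')x)] dx, which is 0 when n+n' is even and 2n/(n²−n'²) when n+n' is odd (it need not vanish on (0, π)).
  u² squared terms: (-4)²·∫cos(2x)² dx = 16·π/2 = 8*π;  (1)²·∫sin(5x)² dx = 1·π/2 = π/2.
  u² cross terms: 2·(-4)·(1)·∫cos(2x)·sin(5x) dx = -8·(10/21) = -80/21.
  So ∫_0^π u² dx = 8*π + π/2 − 80/21 = -80/21 + 17*π/2.
  (u')² squared terms: (5)²·∫cos(5x)² dx = 25·π/2 = 25*π/2;  (8)²·∫sin(2x)² dx = 64·π/2 = 32*π.
  (u')² cross terms: 2·(5)·(8)·∫cos(5x)·sin(2x) dx = 80·(-4/21) = -320/21.
  So ∫_0^π (u')² dx = 25*π/2 + 32*π − 320/21 = -320/21 + 89*π/2.
||u||_{H^1}^2 = (-80/21 + 17*π/2) + (-320/21 + 89*π/2) = -400/21 + 53*π.


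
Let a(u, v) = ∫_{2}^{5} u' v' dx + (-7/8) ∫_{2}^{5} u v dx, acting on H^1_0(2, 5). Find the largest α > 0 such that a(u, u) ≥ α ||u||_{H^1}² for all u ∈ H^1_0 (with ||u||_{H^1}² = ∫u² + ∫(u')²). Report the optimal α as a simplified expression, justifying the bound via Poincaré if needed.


α = (-63/8 + π^2)/(9 + π^2)

Coercivity of a(·,·) on H^1_0(2, 5) means a(u, u) ≥ α ||u||_{H^1}² for every u ∈ H^1_0.
The interval has length L = 3, and Poincaré/coercivity depend only on L. Here a(u, u) = ∫(u')² + (-7/8)·∫u².
Here c = -7/8 < 0 with |c| < (π/L)² = π^2/9, so coercivity still holds. The condition a(u,u) ≥ α||u||_{H^1}² reads (1−α)∫(u')² ≥ (α−c)∫u². Any admissible α is ≤ 1 (rapidly oscillating u have ∫u²/∫(u')² → 0), and α = 1 would force 0 ≥ (1−c)∫u², impossible since c < 1; so 1−α > 0. By the sharp Poincaré inequality on H^1_0 of an interval of length L, ∫(u')² ≥ (π/L)²∫u² with equality for the first sine mode sin(π(x−x₀)/L) (x₀ the left endpoint), so the inequality holds for all u iff (1−α)(π/L)² ≥ α − c, i.e. α ≤ ((π/L)² + c)/((π/L)² + 1) = (1 + c(L/π)²)/(1 + (L/π)²). (Direct route, valid since c ≤ 0: Poincaré gives c∫u² ≥ c(L/π)²∫(u')², so a(u,u) ≥ (1 + c(L/π)²)∫(u')², while ||u||_{H^1}² ≤ (1 + (L/π)²)∫(u')²; dividing yields the same α.) With (π/L)² = π^2/9 and c = -7/8, the largest admissible constant is α = ((π/L)² + c)/((π/L)² + 1).
Simplifying, α = (-63/8 + π^2)/(9 + π^2).


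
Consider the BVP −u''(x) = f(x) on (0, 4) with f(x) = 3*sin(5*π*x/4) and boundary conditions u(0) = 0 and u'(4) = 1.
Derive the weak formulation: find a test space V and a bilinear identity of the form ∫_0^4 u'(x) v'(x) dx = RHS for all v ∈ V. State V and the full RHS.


V = {v ∈ H^1(0, 4) : v(0) = 0} (test functions vanish at x = 0 where u is specified); weak form: ∫_0^4 u'v' dx = ∫_0^4 (3*sin(5*π*x/4)) v dx + v(4) for all v ∈ V.

Multiply both sides by a test function v and integrate from 0 to 4:
  ∫_0^4 −u''(x) v(x) dx = ∫_0^4 f(x) v(x) dx.
Integrate the LHS by parts once:
  ∫_0^4 −u'' v dx = −[u'(x) v(x)]_0^4 + ∫_0^4 u'(x) v'(x) dx.
Thus ∫_0^4 u'(x) v'(x) dx = ∫_0^4 f(x) v(x) dx + [u'(x) v(x)]_0^4.
Choose V so that boundary terms are either known or forced to vanish.
Mixed BC: u(0) = 0 (Dirichlet) and u'(4) = 1 (Neumann). Define V = {v ∈ H^1(0, 4) : v(0) = 0}. Then [u' v]_0^4 = u'(4)·v(4) − u'(0)·0 = v(4).
Weak formulation: find u (satisfying any essential BC) such that ∫_0^4 u'(x) v'(x) dx = ∫_0^4 f v dx + v(4) for all v ∈ V (Dirichlet at 0 absorbed into V; Neumann datum at x = 4 contributes the boundary term).
Substituting f(x) = 3*sin(5*π*x/4), the right-hand side is ∫_0^4 (3*sin(5*π*x/4)) v dx + v(4).


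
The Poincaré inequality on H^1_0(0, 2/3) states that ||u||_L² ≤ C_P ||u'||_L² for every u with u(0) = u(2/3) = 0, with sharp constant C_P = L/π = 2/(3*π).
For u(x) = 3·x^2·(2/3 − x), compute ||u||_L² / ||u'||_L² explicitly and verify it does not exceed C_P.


||u||_L² / ||u'||_L² = sqrt(14)/21 < C_P = 2/(3*π).

u(x) = 3·x^2·(2/3 − x), so u'(x) = x*(4 - 9*x).
u(x) = 3·x^2·(2/3 − x) vanishes at x = 0 and x = 2/3, so u ∈ H^1_0(0, 2/3). Differentiate via the product rule and integrate the resulting polynomials term by term.
  ∫_0^2/3 u² dx = ∫_0^2/3 (9*x^6 - 12*x^5 + 4*x^4) dx. Term by term:
    ∫_0^2/3 9*x^6 dx = 128/1701;  ∫_0^2/3 -12*x^5 dx = -128/729;  ∫_0^2/3 4*x^4 dx = 128/1215.
  Sum: 128/1701 − 128/729 + 128/1215 = 128/25515.
  ∫_0^2/3 (u')² dx = ∫_0^2/3 (81*x^4 - 72*x^3 + 16*x^2) dx. Term by term:
    ∫_0^2/3 81*x^4 dx = 32/15;  ∫_0^2/3 -72*x^3 dx = -32/9;  ∫_0^2/3 16*x^2 dx = 128/81.
  Sum: 32/15 − 32/9 + 128/81 = 64/405.
∫_0^2/3 u² dx = 128/25515, so ||u||_L² = 8*sqrt(70)/945.
∫_0^2/3 (u')² dx = 64/405, so ||u'||_L² = 8*sqrt(5)/45.
Ratio ||u||_L² / ||u'||_L² = sqrt(14)/21.
Sharp Poincaré constant on H^1_0(0, 2/3) is C_P = L/π = 2/(3*π), achieved by sin(3*π/2·x).
A polynomial bump cannot attain the sharp Poincaré constant (only the first sine eigenfunction does), so the ratio is strictly less than C_P, consistent with ||u||_L² ≤ C_P ||u'||_L².


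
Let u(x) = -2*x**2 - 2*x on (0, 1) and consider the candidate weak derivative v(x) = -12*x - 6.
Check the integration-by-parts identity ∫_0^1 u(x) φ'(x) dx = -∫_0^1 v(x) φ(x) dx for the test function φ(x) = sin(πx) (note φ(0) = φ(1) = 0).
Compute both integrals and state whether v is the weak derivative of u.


LHS = 8/π, RHS = 24/π. No, v is not the weak derivative of u.

u(x) = -2*x**2 - 2*x, classical derivative u'(x) = -4*x - 2.
φ(x) = sin(πx), so φ'(x) = π*cos(π*x).
Note φ(0) = φ(1) = 0, so the boundary term u·φ vanishes.
LHS = ∫_0^1 u(x) φ'(x) dx = ∫_0^1 (-2*π*x^2*cos(π*x) - 2*π*x*cos(π*x)) dx. Term by term:
  ∫_0^1 -2*π*x*cos(π*x) dx = 4/π;  ∫_0^1 -2*π*x^2*cos(π*x) dx = 4/π.
Sum: 4/π + 4/π = 8/π.
So LHS = 8/π.
∫_0^1 v(x) φ(x) dx = ∫_0^1 (-12*x*sin(π*x) - 6*sin(π*x)) dx. Term by term:
  ∫_0^1 -6*sin(π*x) dx = -12/π;  ∫_0^1 -12*x*sin(π*x) dx = -12/π.
Sum: -12/π − 12/π = -24/π.
So RHS = -∫_0^1 v(x) φ(x) dx = 24/π.
LHS − RHS = -16/π ≠ 0, so the identity fails.
(For a valid weak derivative the identity must hold for EVERY test function, in particular this one. The failure shows v is NOT the weak derivative of u.)
Correct weak derivative would be u'(x) = -4*x - 2.


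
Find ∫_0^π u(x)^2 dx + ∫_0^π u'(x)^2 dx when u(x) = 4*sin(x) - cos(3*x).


||u||_{H^1(0,π)}^2 = 21*π

u'(x) = 3*sin(3*x) + 4*cos(x).
Expand u² and (u')² and integrate term by term on (0, π), using: for integers n ≥ 1, ∫_0^π sin²(nx) dx = ∫_0^π cos²(nx) dx = π/2; for n ≠ n', ∫_0^π sin(nx)sin(n'x) dx = ∫_0^π cos(nx)cos(n'x) dx = 0; and by product-to-sum, ∫_0^π sin(nx)cos(n'x) dx = ½∫_0^π [sin((n+n')x) + sin((n−n')x)] dx, which is 0 when n+n' is even and 2n/(n²−n'²) when n+n' is odd (it need not vanish on (0, π)).
  u² squared terms: (-1)²·∫cos(3x)² dx = 1·π/2 = π/2;  (4)²·∫sin(x)² dx = 16·π/2 = 8*π.
  u² cross terms: 2·(-1)·(4)·∫cos(3x)·sin(x) dx = -8·(0) = 0.
  So ∫_0^π u² dx = π/2 + 8*π + 0 = 17*π/2.
  (u')² squared terms: (3)²·∫sin(3x)² dx = 9·π/2 = 9*π/2;  (4)²·∫cos(x)² dx = 16·π/2 = 8*π.
  (u')² cross terms: 2·(3)·(4)·∫sin(3x)·cos(x) dx = 24·(0) = 0.
  So ∫_0^π (u')² dx = 9*π/2 + 8*π + 0 = 25*π/2.
||u||_{H^1}^2 = (17*π/2) + (25*π/2) = 21*π.


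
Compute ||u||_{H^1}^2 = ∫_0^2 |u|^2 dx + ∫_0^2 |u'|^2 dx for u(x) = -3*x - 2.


||u||_{H^1}^2 = 74

The H^1 norm (squared) on an interval (0, L) is
  ||u||_{H^1}^2 = ∫_0^L u(x)^2 dx + ∫_0^L u'(x)^2 dx.
Compute u'(x) = -3.
Then u(x)^2 = 9*x**2 + 12*x + 4 and u'(x)^2 = 9.
Integrate each monomial from 0 to 2 using ∫_0^2 c·x^n dx = c·2^(n+1)/(n+1):
  ∫_0^2 u(x)^2 dx = ∫_0^2 (9*x^2 + 12*x + 4) dx. Term by term:
    ∫_0^2 9*x^2 dx = 24;  ∫_0^2 12*x dx = 24;  ∫_0^2 4 dx = 8.
  Sum: 24 + 24 + 8 = 56.
  ∫_0^2 u'(x)^2 dx = ∫_0^2 (9) dx. Term by term:
    ∫_0^2 9 dx = 18.
Adding: ||u||_{H^1}^2 = 56 + 18 = 74.


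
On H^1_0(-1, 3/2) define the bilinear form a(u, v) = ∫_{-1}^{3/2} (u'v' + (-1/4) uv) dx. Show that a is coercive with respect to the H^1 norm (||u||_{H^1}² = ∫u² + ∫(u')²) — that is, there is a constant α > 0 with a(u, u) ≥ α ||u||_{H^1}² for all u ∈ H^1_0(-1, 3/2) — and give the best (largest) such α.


α = (-25 + 16*π^2)/(4*(25 + 4*π^2))

Coercivity of a(·,·) on H^1_0(-1, 3/2) means a(u, u) ≥ α ||u||_{H^1}² for every u ∈ H^1_0.
The interval has length L = 5/2, and Poincaré/coercivity depend only on L. Here a(u, u) = ∫(u')² + (-1/4)·∫u².
Here c = -1/4 < 0 with |c| < (π/L)² = 4*π^2/25, so coercivity still holds. The condition a(u,u) ≥ α||u||_{H^1}² reads (1−α)∫(u')² ≥ (α−c)∫u². Any admissible α is ≤ 1 (rapidly oscillating u have ∫u²/∫(u')² → 0), and α = 1 would force 0 ≥ (1−c)∫u², impossible since c < 1; so 1−α > 0. By the sharp Poincaré inequality on H^1_0 of an interval of length L, ∫(u')² ≥ (π/L)²∫u² with equality for the first sine mode sin(π(x−x₀)/L) (x₀ the left endpoint), so the inequality holds for all u iff (1−α)(π/L)² ≥ α − c, i.e. α ≤ ((π/L)² + c)/((π/L)² + 1) = (1 + c(L/π)²)/(1 + (L/π)²). (Direct route, valid since c ≤ 0: Poincaré gives c∫u² ≥ c(L/π)²∫(u')², so a(u,u) ≥ (1 + c(L/π)²)∫(u')², while ||u||_{H^1}² ≤ (1 + (L/π)²)∫(u')²; dividing yields the same α.) With (π/L)² = 4*π^2/25 and c = -1/4, the largest admissible constant is α = ((π/L)² + c)/((π/L)² + 1).
Simplifying, α = (-25 + 16*π^2)/(4*(25 + 4*π^2)).


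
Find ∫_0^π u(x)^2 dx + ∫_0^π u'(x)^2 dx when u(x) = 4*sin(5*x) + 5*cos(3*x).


||u||_{H^1(0,π)}^2 = 333*π

u'(x) = -15*sin(3*x) + 20*cos(5*x).
Expand u² and (u')² and integrate term by term on (0, π), using: for integers n ≥ 1, ∫_0^π sin²(nx) dx = ∫_0^π cos²(nx) dx = π/2; for n ≠ n', ∫_0^π sin(nx)sin(n'x) dx = ∫_0^π cos(nx)cos(n'x) dx = 0; and by product-to-sum, ∫_0^π sin(nx)cos(n'x) dx = ½∫_0^π [sin((n+n')x) + sin((n−n')x)] dx, which is 0 when n+n' is even and 2n/(n²−n'²) when n+n' is odd (it need not vanish on (0, π)).
  u² squared terms: (4)²·∫sin(5x)² dx = 16·π/2 = 8*π;  (5)²·∫cos(3x)² dx = 25·π/2 = 25*π/2.
  u² cross terms: 2·(4)·(5)·∫sin(5x)·cos(3x) dx = 40·(0) = 0.
  So ∫_0^π u² dx = 8*π + 25*π/2 + 0 = 41*π/2.
  (u')² squared terms: (-15)²·∫sin(3x)² dx = 225·π/2 = 225*π/2;  (20)²·∫cos(5x)² dx = 400·π/2 = 200*π.
  (u')² cross terms: 2·(-15)·(20)·∫sin(3x)·cos(5x) dx = -600·(0) = 0.
  So ∫_0^π (u')² dx = 225*π/2 + 200*π + 0 = 625*π/2.
||u||_{H^1}^2 = (41*π/2) + (625*π/2) = 333*π.


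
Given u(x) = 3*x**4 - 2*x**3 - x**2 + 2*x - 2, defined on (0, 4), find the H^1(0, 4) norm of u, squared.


||u||_{H^1}^2 = 42733216/105

The H^1 norm (squared) on an interval (0, L) is
  ||u||_{H^1}^2 = ∫_0^L u(x)^2 dx + ∫_0^L u'(x)^2 dx.
Compute u'(x) = 12*x**3 - 6*x**2 - 2*x + 2.
Then u(x)^2 = 9*x**8 - 12*x**7 - 2*x**6 + 16*x**5 - 19*x**4 + 4*x**3 + 8*x**2 - 8*x + 4 and u'(x)^2 = 144*x**6 - 144*x**5 - 12*x**4 + 72*x**3 - 20*x**2 - 8*x + 4.
Integrate each monomial from 0 to 4 using ∫_0^4 c·x^n dx = c·4^(n+1)/(n+1):
  ∫_0^4 u(x)^2 dx = ∫_0^4 (9*x^8 - 12*x^7 - 2*x^6 + 16*x^5 - 19*x^4 + 4*x^3 + 8*x^2 - 8*x + 4) dx. Term by term:
    ∫_0^4 9*x^8 dx = 262144;  ∫_0^4 -12*x^7 dx = -98304;  ∫_0^4 -2*x^6 dx = -32768/7;
    ∫_0^4 16*x^5 dx = 32768/3;  ∫_0^4 -19*x^4 dx = -19456/5;  ∫_0^4 4*x^3 dx = 256;
    ∫_0^4 8*x^2 dx = 512/3;  ∫_0^4 -8*x dx = -64;  ∫_0^4 4 dx = 16.
  Sum: 262144 − 98304 − 32768/7 + 32768/3 − 19456/5 + 256 + 512/3 − 64 + 16 = 17489744/105.
  ∫_0^4 u'(x)^2 dx = ∫_0^4 (144*x^6 - 144*x^5 - 12*x^4 + 72*x^3 - 20*x^2 - 8*x + 4) dx. Term by term:
    ∫_0^4 144*x^6 dx = 2359296/7;  ∫_0^4 -144*x^5 dx = -98304;  ∫_0^4 -12*x^4 dx = -12288/5;
    ∫_0^4 72*x^3 dx = 4608;  ∫_0^4 -20*x^2 dx = -1280/3;  ∫_0^4 -8*x dx = -64;
    ∫_0^4 4 dx = 16.
  Sum: 2359296/7 − 98304 − 12288/5 + 4608 − 1280/3 − 64 + 16 = 25243472/105.
Adding: ||u||_{H^1}^2 = 17489744/105 + 25243472/105 = 42733216/105.


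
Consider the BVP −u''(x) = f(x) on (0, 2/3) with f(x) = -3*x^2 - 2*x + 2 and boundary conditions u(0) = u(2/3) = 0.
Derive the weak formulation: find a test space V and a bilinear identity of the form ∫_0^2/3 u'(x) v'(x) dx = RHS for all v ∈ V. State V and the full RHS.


V = H^1_0(0, 2/3) (so v(0) = v(2/3) = 0); weak form: ∫_0^2/3 u'v' dx = ∫_0^2/3 (-3*x^2 - 2*x + 2) v dx for all v ∈ V.

Multiply both sides by a test function v and integrate from 0 to 2/3:
  ∫_0^2/3 −u''(x) v(x) dx = ∫_0^2/3 f(x) v(x) dx.
Integrate the LHS by parts once:
  ∫_0^2/3 −u'' v dx = −[u'(x) v(x)]_0^2/3 + ∫_0^2/3 u'(x) v'(x) dx.
Thus ∫_0^2/3 u'(x) v'(x) dx = ∫_0^2/3 f(x) v(x) dx + [u'(x) v(x)]_0^2/3.
Choose V so that boundary terms are either known or forced to vanish.
u is Dirichlet: u(0) = u(2/3) = 0. Let V = H^1_0(0, 2/3); then v(0) = v(2/3) = 0, and [u' v]_0^2/3 = 0.
Weak formulation: find u (satisfying any essential BC) such that ∫_0^2/3 u'(x) v'(x) dx = ∫_0^2/3 f v dx for all v ∈ V.
Substituting f(x) = -3*x^2 - 2*x + 2, the right-hand side is ∫_0^2/3 (-3*x^2 - 2*x + 2) v dx.


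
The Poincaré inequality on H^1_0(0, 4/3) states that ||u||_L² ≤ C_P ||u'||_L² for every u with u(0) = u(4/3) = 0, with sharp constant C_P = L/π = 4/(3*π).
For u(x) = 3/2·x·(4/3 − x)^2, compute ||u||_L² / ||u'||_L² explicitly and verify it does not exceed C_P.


||u||_L² / ||u'||_L² = 2*sqrt(14)/21 < C_P = 4/(3*π).

u(x) = 3/2·x·(4/3 − x)^2, so u'(x) = (3*x - 4)*(9*x - 4)/6.
u(x) = 3/2·x·(4/3 − x)^2 vanishes at x = 0 and x = 4/3, so u ∈ H^1_0(0, 4/3). Differentiate via the product rule and integrate the resulting polynomials term by term.
  ∫_0^4/3 u² dx = ∫_0^4/3 (9*x^6/4 - 12*x^5 + 24*x^4 - 64*x^3/3 + 64*x^2/9) dx. Term by term:
    ∫_0^4/3 9*x^6/4 dx = 4096/1701;  ∫_0^4/3 -12*x^5 dx = -8192/729;  ∫_0^4/3 24*x^4 dx = 8192/405;
    ∫_0^4/3 -64*x^3/3 dx = -4096/243;  ∫_0^4/3 64*x^2/9 dx = 4096/729.
  Sum: 4096/1701 − 8192/729 + 8192/405 − 4096/243 + 4096/729 = 4096/25515.
  ∫_0^4/3 (u')² dx = ∫_0^4/3 (81*x^4/4 - 72*x^3 + 88*x^2 - 128*x/3 + 64/9) dx. Term by term:
    ∫_0^4/3 81*x^4/4 dx = 256/15;  ∫_0^4/3 -72*x^3 dx = -512/9;  ∫_0^4/3 88*x^2 dx = 5632/81;
    ∫_0^4/3 -128*x/3 dx = -1024/27;  ∫_0^4/3 64/9 dx = 256/27.
  Sum: 256/15 − 512/9 + 5632/81 − 1024/27 + 256/27 = 512/405.
∫_0^4/3 u² dx = 4096/25515, so ||u||_L² = 64*sqrt(35)/945.
∫_0^4/3 (u')² dx = 512/405, so ||u'||_L² = 16*sqrt(10)/45.
Ratio ||u||_L² / ||u'||_L² = 2*sqrt(14)/21.
Sharp Poincaré constant on H^1_0(0, 4/3) is C_P = L/π = 4/(3*π), achieved by sin(3*π/4·x).
A polynomial bump cannot attain the sharp Poincaré constant (only the first sine eigenfunction does), so the ratio is strictly less than C_P, consistent with ||u||_L² ≤ C_P ||u'||_L².


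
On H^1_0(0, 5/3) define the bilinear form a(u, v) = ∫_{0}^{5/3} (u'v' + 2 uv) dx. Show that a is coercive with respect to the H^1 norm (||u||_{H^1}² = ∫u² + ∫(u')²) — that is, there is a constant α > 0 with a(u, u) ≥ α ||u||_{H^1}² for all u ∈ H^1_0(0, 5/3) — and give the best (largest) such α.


α = 1

Coercivity of a(·,·) on H^1_0(0, 5/3) means a(u, u) ≥ α ||u||_{H^1}² for every u ∈ H^1_0.
The interval has length L = 5/3, and Poincaré/coercivity depend only on L. Here a(u, u) = ∫(u')² + (2)·∫u².
Here c = 2 ≥ 1, so a(u,u) = ∫(u')² + c∫u² ≥ ∫(u')² + ∫u² = ||u||_{H^1}², i.e. α = 1 works. No larger α is possible: a(u,u) ≥ α||u||_{H^1}² means (1−α)∫(u')² ≥ (α−c)∫u², and for the modes u_n = sin(nπ(x−x₀)/L) (x₀ the left endpoint) one has ∫u_n²/∫(u_n')² = (L/(nπ))² → 0, so a(u_n,u_n)/||u_n||_{H^1}² → 1. Hence the optimal constant is α = 1.
Therefore α = 1.


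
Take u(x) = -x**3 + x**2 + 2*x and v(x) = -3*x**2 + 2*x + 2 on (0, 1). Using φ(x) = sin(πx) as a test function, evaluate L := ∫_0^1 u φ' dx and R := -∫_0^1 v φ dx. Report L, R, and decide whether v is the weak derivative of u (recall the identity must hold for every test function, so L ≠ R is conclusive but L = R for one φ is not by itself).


LHS = -3/π - 12/π^3, RHS = -3/π - 12/π^3. Yes, v = u' weakly.

u(x) = -x**3 + x**2 + 2*x, classical derivative u'(x) = -3*x**2 + 2*x + 2.
φ(x) = sin(πx), so φ'(x) = π*cos(π*x).
Note φ(0) = φ(1) = 0, so the boundary term u·φ vanishes.
LHS = ∫_0^1 u(x) φ'(x) dx = ∫_0^1 (-π*x^3*cos(π*x) + π*x^2*cos(π*x) + 2*π*x*cos(π*x)) dx. Term by term:
  ∫_0^1 π*x^2*cos(π*x) dx = -2/π;  ∫_0^1 -π*x^3*cos(π*x) dx = -12/π^3 + 3/π;  ∫_0^1 2*π*x*cos(π*x) dx = -4/π.
Sum: -2/π + -12/π^3 + 3/π − 4/π = -3/π - 12/π^3.
So LHS = -3/π - 12/π^3.
∫_0^1 v(x) φ(x) dx = ∫_0^1 (-3*x^2*sin(π*x) + 2*x*sin(π*x) + 2*sin(π*x)) dx. Term by term:
  ∫_0^1 2*sin(π*x) dx = 4/π;  ∫_0^1 -3*x^2*sin(π*x) dx = -3/π + 12/π^3;  ∫_0^1 2*x*sin(π*x) dx = 2/π.
Sum: 4/π + -3/π + 12/π^3 + 2/π = 12/π^3 + 3/π.
So RHS = -∫_0^1 v(x) φ(x) dx = -3/π - 12/π^3.
LHS = RHS, so the identity holds for this test φ.
Moreover u is smooth here and v(x) = u'(x) = -3*x**2 + 2*x + 2 pointwise, so the identity holds for every test function. Hence v is the weak derivative of u.


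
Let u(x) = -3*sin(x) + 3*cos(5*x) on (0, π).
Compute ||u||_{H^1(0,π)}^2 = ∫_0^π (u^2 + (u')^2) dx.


||u||_{H^1(0,π)}^2 = 126*π

u'(x) = -15*sin(5*x) - 3*cos(x).
Expand u² and (u')² and integrate term by term on (0, π), using: for integers n ≥ 1, ∫_0^π sin²(nx) dx = ∫_0^π cos²(nx) dx = π/2; for n ≠ n', ∫_0^π sin(nx)sin(n'x) dx = ∫_0^π cos(nx)cos(n'x) dx = 0; and by product-to-sum, ∫_0^π sin(nx)cos(n'x) dx = ½∫_0^π [sin((n+n')x) + sin((n−n')x)] dx, which is 0 when n+n' is even and 2n/(n²−n'²) when n+n' is odd (it need not vanish on (0, π)).
  u² squared terms: (-3)²·∫sin(x)² dx = 9·π/2 = 9*π/2;  (3)²·∫cos(5x)² dx = 9·π/2 = 9*π/2.
  u² cross terms: 2·(-3)·(3)·∫sin(x)·cos(5x) dx = -18·(0) = 0.
  So ∫_0^π u² dx = 9*π/2 + 9*π/2 + 0 = 9*π.
  (u')² squared terms: (-15)²·∫sin(5x)² dx = 225·π/2 = 225*π/2;  (-3)²·∫cos(x)² dx = 9·π/2 = 9*π/2.
  (u')² cross terms: 2·(-15)·(-3)·∫sin(5x)·cos(x) dx = 90·(0) = 0.
  So ∫_0^π (u')² dx = 225*π/2 + 9*π/2 + 0 = 117*π.
||u||_{H^1}^2 = (9*π) + (117*π) = 126*π.


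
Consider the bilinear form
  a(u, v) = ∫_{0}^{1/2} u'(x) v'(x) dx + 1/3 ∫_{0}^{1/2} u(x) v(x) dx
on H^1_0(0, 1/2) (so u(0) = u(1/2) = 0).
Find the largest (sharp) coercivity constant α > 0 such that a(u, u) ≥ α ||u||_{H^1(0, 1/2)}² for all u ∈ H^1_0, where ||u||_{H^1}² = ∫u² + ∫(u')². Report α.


α = (1 + 12*π^2)/(3*(1 + 4*π^2))

Coercivity of a(·,·) on H^1_0(0, 1/2) means a(u, u) ≥ α ||u||_{H^1}² for every u ∈ H^1_0.
The interval has length L = 1/2, and Poincaré/coercivity depend only on L. Here a(u, u) = ∫(u')² + (1/3)·∫u².
Here 0 < c = 1/3 < 1. The condition a(u,u) ≥ α||u||_{H^1}² reads (1−α)∫(u')² ≥ (α−c)∫u². Any admissible α is ≤ 1 (rapidly oscillating u have ∫u²/∫(u')² → 0), and α = 1 would force 0 ≥ (1−c)∫u², impossible since c < 1; so 1−α > 0. By the sharp Poincaré inequality on H^1_0 of an interval of length L, ∫(u')² ≥ (π/L)²∫u² with equality for the first sine mode sin(π(x−x₀)/L) (x₀ the left endpoint), so the inequality holds for all u iff (1−α)(π/L)² ≥ α − c, i.e. α ≤ ((π/L)² + c)/((π/L)² + 1) = (1 + c(L/π)²)/(1 + (L/π)²). With (π/L)² = 4*π^2 and c = 1/3, the largest admissible constant is α = ((π/L)² + c)/((π/L)² + 1).
Simplifying, α = (1 + 12*π^2)/(3*(1 + 4*π^2)).


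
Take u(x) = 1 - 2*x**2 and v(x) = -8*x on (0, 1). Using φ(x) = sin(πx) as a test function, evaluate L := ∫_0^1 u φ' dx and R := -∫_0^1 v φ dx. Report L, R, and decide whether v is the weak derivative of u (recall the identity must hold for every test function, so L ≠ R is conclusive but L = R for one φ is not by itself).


LHS = 4/π, RHS = 8/π. No, v is not the weak derivative of u.

u(x) = 1 - 2*x**2, classical derivative u'(x) = -4*x.
φ(x) = sin(πx), so φ'(x) = π*cos(π*x).
Note φ(0) = φ(1) = 0, so the boundary term u·φ vanishes.
LHS = ∫_0^1 u(x) φ'(x) dx = ∫_0^1 (-2*π*x^2*cos(π*x) + π*cos(π*x)) dx. Term by term:
  ∫_0^1 π*cos(π*x) dx = 0;  ∫_0^1 -2*π*x^2*cos(π*x) dx = 4/π.
Sum: 0 + 4/π = 4/π.
So LHS = 4/π.
∫_0^1 v(x) φ(x) dx = ∫_0^1 (-8*x*sin(π*x)) dx. Term by term:
  ∫_0^1 -8*x*sin(π*x) dx = -8/π.
So RHS = -∫_0^1 v(x) φ(x) dx = 8/π.
LHS − RHS = -4/π ≠ 0, so the identity fails.
(For a valid weak derivative the identity must hold for EVERY test function, in particular this one. The failure shows v is NOT the weak derivative of u.)
Correct weak derivative would be u'(x) = -4*x.


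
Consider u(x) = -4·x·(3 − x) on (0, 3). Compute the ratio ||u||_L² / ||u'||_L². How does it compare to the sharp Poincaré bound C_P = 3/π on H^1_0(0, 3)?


||u||_L² / ||u'||_L² = 3*sqrt(10)/10 < C_P = 3/π.

u(x) = -4·x·(3 − x), so u'(x) = 8*x - 12.
u(x) = -4·x·(3 − x) vanishes at x = 0 and x = 3, so u ∈ H^1_0(0, 3). Differentiate via the product rule and integrate the resulting polynomials term by term.
  ∫_0^3 u² dx = ∫_0^3 (16*x^4 - 96*x^3 + 144*x^2) dx. Term by term:
    ∫_0^3 16*x^4 dx = 3888/5;  ∫_0^3 -96*x^3 dx = -1944;  ∫_0^3 144*x^2 dx = 1296.
  Sum: 3888/5 − 1944 + 1296 = 648/5.
  ∫_0^3 (u')² dx = ∫_0^3 (64*x^2 - 192*x + 144) dx. Term by term:
    ∫_0^3 64*x^2 dx = 576;  ∫_0^3 -192*x dx = -864;  ∫_0^3 144 dx = 432.
  Sum: 576 − 864 + 432 = 144.
∫_0^3 u² dx = 648/5, so ||u||_L² = 18*sqrt(10)/5.
∫_0^3 (u')² dx = 144, so ||u'||_L² = 12.
Ratio ||u||_L² / ||u'||_L² = 3*sqrt(10)/10.
Sharp Poincaré constant on H^1_0(0, 3) is C_P = L/π = 3/π, achieved by sin(π/3·x).
A polynomial bump cannot attain the sharp Poincaré constant (only the first sine eigenfunction does), so the ratio is strictly less than C_P, consistent with ||u||_L² ≤ C_P ||u'||_L².


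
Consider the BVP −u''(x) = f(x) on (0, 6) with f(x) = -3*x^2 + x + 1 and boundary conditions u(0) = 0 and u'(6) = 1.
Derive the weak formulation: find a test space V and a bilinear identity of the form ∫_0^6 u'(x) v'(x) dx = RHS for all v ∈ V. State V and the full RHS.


V = {v ∈ H^1(0, 6) : v(0) = 0} (test functions vanish at x = 0 where u is specified); weak form: ∫_0^6 u'v' dx = ∫_0^6 (-3*x^2 + x + 1) v dx + v(6) for all v ∈ V.

Multiply both sides by a test function v and integrate from 0 to 6:
  ∫_0^6 −u''(x) v(x) dx = ∫_0^6 f(x) v(x) dx.
Integrate the LHS by parts once:
  ∫_0^6 −u'' v dx = −[u'(x) v(x)]_0^6 + ∫_0^6 u'(x) v'(x) dx.
Thus ∫_0^6 u'(x) v'(x) dx = ∫_0^6 f(x) v(x) dx + [u'(x) v(x)]_0^6.
Choose V so that boundary terms are either known or forced to vanish.
Mixed BC: u(0) = 0 (Dirichlet) and u'(6) = 1 (Neumann). Define V = {v ∈ H^1(0, 6) : v(0) = 0}. Then [u' v]_0^6 = u'(6)·v(6) − u'(0)·0 = v(6).
Weak formulation: find u (satisfying any essential BC) such that ∫_0^6 u'(x) v'(x) dx = ∫_0^6 f v dx + v(6) for all v ∈ V (Dirichlet at 0 absorbed into V; Neumann datum at x = 6 contributes the boundary term).
Substituting f(x) = -3*x^2 + x + 1, the right-hand side is ∫_0^6 (-3*x^2 + x + 1) v dx + v(6).


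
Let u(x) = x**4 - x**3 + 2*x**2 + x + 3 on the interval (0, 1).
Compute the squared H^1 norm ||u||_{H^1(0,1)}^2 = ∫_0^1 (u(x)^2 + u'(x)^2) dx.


||u||_{H^1}^2 = 5129/180

The H^1 norm (squared) on an interval (0, L) is
  ||u||_{H^1}^2 = ∫_0^L u(x)^2 dx + ∫_0^L u'(x)^2 dx.
Compute u'(x) = 4*x**3 - 3*x**2 + 4*x + 1.
Then u(x)^2 = x**8 - 2*x**7 + 5*x**6 - 2*x**5 + 8*x**4 - 2*x**3 + 13*x**2 + 6*x + 9 and u'(x)^2 = 16*x**6 - 24*x**5 + 41*x**4 - 16*x**3 + 10*x**2 + 8*x + 1.
Integrate each monomial from 0 to 1 using ∫_0^1 c·x^n dx = c·1^(n+1)/(n+1):
  ∫_0^1 u(x)^2 dx = ∫_0^1 (x^8 - 2*x^7 + 5*x^6 - 2*x^5 + 8*x^4 - 2*x^3 + 13*x^2 + 6*x + 9) dx. Term by term:
    ∫_0^1 x^8 dx = 1/9;  ∫_0^1 -2*x^7 dx = -1/4;  ∫_0^1 5*x^6 dx = 5/7;
    ∫_0^1 -2*x^5 dx = -1/3;  ∫_0^1 8*x^4 dx = 8/5;  ∫_0^1 -2*x^3 dx = -1/2;
    ∫_0^1 13*x^2 dx = 13/3;  ∫_0^1 6*x dx = 3;  ∫_0^1 9 dx = 9.
  Sum: 1/9 − 1/4 + 5/7 − 1/3 + 8/5 − 1/2 + 13/3 + 3 + 9 = 22271/1260.
  ∫_0^1 u'(x)^2 dx = ∫_0^1 (16*x^6 - 24*x^5 + 41*x^4 - 16*x^3 + 10*x^2 + 8*x + 1) dx. Term by term:
    ∫_0^1 16*x^6 dx = 16/7;  ∫_0^1 -24*x^5 dx = -4;  ∫_0^1 41*x^4 dx = 41/5;
    ∫_0^1 -16*x^3 dx = -4;  ∫_0^1 10*x^2 dx = 10/3;  ∫_0^1 8*x dx = 4;
    ∫_0^1 1 dx = 1.
  Sum: 16/7 − 4 + 41/5 − 4 + 10/3 + 4 + 1 = 1136/105.
Adding: ||u||_{H^1}^2 = 22271/1260 + 1136/105 = 5129/180.


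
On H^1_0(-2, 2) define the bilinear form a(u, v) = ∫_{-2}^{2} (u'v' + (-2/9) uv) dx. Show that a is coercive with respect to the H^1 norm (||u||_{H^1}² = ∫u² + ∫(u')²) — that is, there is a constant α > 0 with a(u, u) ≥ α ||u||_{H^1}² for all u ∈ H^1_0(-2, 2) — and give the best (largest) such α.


α = (-32/9 + π^2)/(π^2 + 16)

Coercivity of a(·,·) on H^1_0(-2, 2) means a(u, u) ≥ α ||u||_{H^1}² for every u ∈ H^1_0.
The interval has length L = 4, and Poincaré/coercivity depend only on L. Here a(u, u) = ∫(u')² + (-2/9)·∫u².
Here c = -2/9 < 0 with |c| < (π/L)² = π^2/16, so coercivity still holds. The condition a(u,u) ≥ α||u||_{H^1}² reads (1−α)∫(u')² ≥ (α−c)∫u². Any admissible α is ≤ 1 (rapidly oscillating u have ∫u²/∫(u')² → 0), and α = 1 would force 0 ≥ (1−c)∫u², impossible since c < 1; so 1−α > 0. By the sharp Poincaré inequality on H^1_0 of an interval of length L, ∫(u')² ≥ (π/L)²∫u² with equality for the first sine mode sin(π(x−x₀)/L) (x₀ the left endpoint), so the inequality holds for all u iff (1−α)(π/L)² ≥ α − c, i.e. α ≤ ((π/L)² + c)/((π/L)² + 1) = (1 + c(L/π)²)/(1 + (L/π)²). (Direct route, valid since c ≤ 0: Poincaré gives c∫u² ≥ c(L/π)²∫(u')², so a(u,u) ≥ (1 + c(L/π)²)∫(u')², while ||u||_{H^1}² ≤ (1 + (L/π)²)∫(u')²; dividing yields the same α.) With (π/L)² = π^2/16 and c = -2/9, the largest admissible constant is α = ((π/L)² + c)/((π/L)² + 1).
Simplifying, α = (-32/9 + π^2)/(π^2 + 16).


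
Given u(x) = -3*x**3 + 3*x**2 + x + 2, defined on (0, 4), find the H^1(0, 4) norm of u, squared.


||u||_{H^1}^2 = 2046836/105

The H^1 norm (squared) on an interval (0, L) is
  ||u||_{H^1}^2 = ∫_0^L u(x)^2 dx + ∫_0^L u'(x)^2 dx.
Compute u'(x) = -9*x**2 + 6*x + 1.
Then u(x)^2 = 9*x**6 - 18*x**5 + 3*x**4 - 6*x**3 + 13*x**2 + 4*x + 4 and u'(x)^2 = 81*x**4 - 108*x**3 + 18*x**2 + 12*x + 1.
Integrate each monomial from 0 to 4 using ∫_0^4 c·x^n dx = c·4^(n+1)/(n+1):
  ∫_0^4 u(x)^2 dx = ∫_0^4 (9*x^6 - 18*x^5 + 3*x^4 - 6*x^3 + 13*x^2 + 4*x + 4) dx. Term by term:
    ∫_0^4 9*x^6 dx = 147456/7;  ∫_0^4 -18*x^5 dx = -12288;  ∫_0^4 3*x^4 dx = 3072/5;
    ∫_0^4 -6*x^3 dx = -384;  ∫_0^4 13*x^2 dx = 832/3;  ∫_0^4 4*x dx = 32;
    ∫_0^4 4 dx = 16.
  Sum: 147456/7 − 12288 + 3072/5 − 384 + 832/3 + 32 + 16 = 979952/105.
  ∫_0^4 u'(x)^2 dx = ∫_0^4 (81*x^4 - 108*x^3 + 18*x^2 + 12*x + 1) dx. Term by term:
    ∫_0^4 81*x^4 dx = 82944/5;  ∫_0^4 -108*x^3 dx = -6912;  ∫_0^4 18*x^2 dx = 384;
    ∫_0^4 12*x dx = 96;  ∫_0^4 1 dx = 4.
  Sum: 82944/5 − 6912 + 384 + 96 + 4 = 50804/5.
Adding: ||u||_{H^1}^2 = 979952/105 + 50804/5 = 2046836/105.


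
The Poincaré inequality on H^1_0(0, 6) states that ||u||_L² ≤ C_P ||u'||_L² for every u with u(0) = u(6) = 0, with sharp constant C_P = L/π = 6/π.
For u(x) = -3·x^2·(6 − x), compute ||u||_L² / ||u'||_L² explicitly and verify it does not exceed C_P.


||u||_L² / ||u'||_L² = 3*sqrt(14)/7 < C_P = 6/π.

u(x) = -3·x^2·(6 − x), so u'(x) = 9*x*(x - 4).
u(x) = -3·x^2·(6 − x) vanishes at x = 0 and x = 6, so u ∈ H^1_0(0, 6). Differentiate via the product rule and integrate the resulting polynomials term by term.
  ∫_0^6 u² dx = ∫_0^6 (9*x^6 - 108*x^5 + 324*x^4) dx. Term by term:
    ∫_0^6 9*x^6 dx = 2519424/7;  ∫_0^6 -108*x^5 dx = -839808;  ∫_0^6 324*x^4 dx = 2519424/5.
  Sum: 2519424/7 − 839808 + 2519424/5 = 839808/35.
  ∫_0^6 (u')² dx = ∫_0^6 (81*x^4 - 648*x^3 + 1296*x^2) dx. Term by term:
    ∫_0^6 81*x^4 dx = 629856/5;  ∫_0^6 -648*x^3 dx = -209952;  ∫_0^6 1296*x^2 dx = 93312.
  Sum: 629856/5 − 209952 + 93312 = 46656/5.
∫_0^6 u² dx = 839808/35, so ||u||_L² = 648*sqrt(70)/35.
∫_0^6 (u')² dx = 46656/5, so ||u'||_L² = 216*sqrt(5)/5.
Ratio ||u||_L² / ||u'||_L² = 3*sqrt(14)/7.
Sharp Poincaré constant on H^1_0(0, 6) is C_P = L/π = 6/π, achieved by sin(π/6·x).
A polynomial bump cannot attain the sharp Poincaré constant (only the first sine eigenfunction does), so the ratio is strictly less than C_P, consistent with ||u||_L² ≤ C_P ||u'||_L².


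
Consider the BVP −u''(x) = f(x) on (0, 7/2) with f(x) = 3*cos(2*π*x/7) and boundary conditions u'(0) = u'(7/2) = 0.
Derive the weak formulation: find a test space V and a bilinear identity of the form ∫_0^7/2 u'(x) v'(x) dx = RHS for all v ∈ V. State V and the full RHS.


V = H^1(0, 7/2) (no boundary constraint on v; u is determined up to an additive constant); weak form: ∫_0^7/2 u'v' dx = ∫_0^7/2 (3*cos(2*π*x/7)) v dx for all v ∈ V.

Multiply both sides by a test function v and integrate from 0 to 7/2:
  ∫_0^7/2 −u''(x) v(x) dx = ∫_0^7/2 f(x) v(x) dx.
Integrate the LHS by parts once:
  ∫_0^7/2 −u'' v dx = −[u'(x) v(x)]_0^7/2 + ∫_0^7/2 u'(x) v'(x) dx.
Thus ∫_0^7/2 u'(x) v'(x) dx = ∫_0^7/2 f(x) v(x) dx + [u'(x) v(x)]_0^7/2.
Choose V so that boundary terms are either known or forced to vanish.
u has homogeneous Neumann: u'(0) = u'(7/2) = 0. So [u' v]_0^7/2 = 0·v(7/2) − 0·v(0) = 0 for any v; take V = H^1(0, 7/2).
Weak formulation: find u (satisfying any essential BC) such that ∫_0^7/2 u'(x) v'(x) dx = ∫_0^7/2 f v dx for all v ∈ V (homogeneous Neumann, so boundary terms vanish).
Substituting f(x) = 3*cos(2*π*x/7), the right-hand side is ∫_0^7/2 (3*cos(2*π*x/7)) v dx.
Compatibility check (pure Neumann): taking v ≡ 1 ∈ V gives 0 = ∫_0^7/2 f dx + (0) − (0), i.e. ∫_0^7/2 f dx must equal u'(0) − u'(7/2) = 0. Indeed ∫_0^7/2 (3*cos(2*π*x/7)) dx = 0, so the data are compatible. The solution is then unique only up to an additive constant (fix it e.g. by requiring ∫_0^7/2 u dx = 0).


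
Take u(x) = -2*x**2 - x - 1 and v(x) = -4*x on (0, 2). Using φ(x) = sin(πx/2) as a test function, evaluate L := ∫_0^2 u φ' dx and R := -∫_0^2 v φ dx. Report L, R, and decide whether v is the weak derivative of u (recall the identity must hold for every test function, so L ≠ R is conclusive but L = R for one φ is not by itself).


LHS = 20/π, RHS = 16/π. No, v is not the weak derivative of u.

u(x) = -2*x**2 - x - 1, classical derivative u'(x) = -4*x - 1.
φ(x) = sin(πx/2), so φ'(x) = π*cos(π*x/2)/2.
Note φ(0) = φ(2) = 0, so the boundary term u·φ vanishes.
LHS = ∫_0^2 u(x) φ'(x) dx = ∫_0^2 (-π*x^2*cos(π*x/2) - π*x*cos(π*x/2)/2 - π*cos(π*x/2)/2) dx. Term by term:
  ∫_0^2 -π*cos(π*x/2)/2 dx = 0;  ∫_0^2 -π*x^2*cos(π*x/2) dx = 16/π;  ∫_0^2 -π*x*cos(π*x/2)/2 dx = 4/π.
Sum: 0 + 16/π + 4/π = 20/π.
So LHS = 20/π.
∫_0^2 v(x) φ(x) dx = ∫_0^2 (-4*x*sin(π*x/2)) dx. Term by term:
  ∫_0^2 -4*x*sin(π*x/2) dx = -16/π.
So RHS = -∫_0^2 v(x) φ(x) dx = 16/π.
LHS − RHS = 4/π ≠ 0, so the identity fails.
(For a valid weak derivative the identity must hold for EVERY test function, in particular this one. The failure shows v is NOT the weak derivative of u.)
Correct weak derivative would be u'(x) = -4*x - 1.


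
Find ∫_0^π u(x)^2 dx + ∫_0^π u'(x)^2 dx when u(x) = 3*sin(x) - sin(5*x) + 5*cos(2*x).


||u||_{H^1(0,π)}^2 = -2600/21 + 169*π/2

u'(x) = -10*sin(2*x) + 3*cos(x) - 5*cos(5*x).
Expand u² and (u')² and integrate term by term on (0, π), using: for integers n ≥ 1, ∫_0^π sin²(nx) dx = ∫_0^π cos²(nx) dx = π/2; for n ≠ n', ∫_0^π sin(nx)sin(n'x) dx = ∫_0^π cos(nx)cos(n'x) dx = 0; and by product-to-sum, ∫_0^π sin(nx)cos(n'x) dx = ½∫_0^π [sin((n+n')x) + sin((n−n')x)] dx, which is 0 when n+n' is even and 2n/(n²−n'²) when n+n' is odd (it need not vanish on (0, π)).
  u² squared terms: (-1)²·∫sin(5x)² dx = 1·π/2 = π/2;  (3)²·∫sin(x)² dx = 9·π/2 = 9*π/2;  (5)²·∫cos(2x)² dx = 25·π/2 = 25*π/2.
  u² cross terms: 2·(-1)·(3)·∫sin(5x)·sin(x) dx = -6·(0) = 0;  2·(-1)·(5)·∫sin(5x)·cos(2x) dx = -10·(10/21) = -100/21;  2·(3)·(5)·∫sin(x)·cos(2x) dx = 30·(-2/3) = -20.
  So ∫_0^π u² dx = π/2 + 9*π/2 + 25*π/2 + 0 − 100/21 − 20 = -520/21 + 35*π/2.
  (u')² squared terms: (-10)²·∫sin(2x)² dx = 100·π/2 = 50*π;  (-5)²·∫cos(5x)² dx = 25·π/2 = 25*π/2;  (3)²·∫cos(x)² dx = 9·π/2 = 9*π/2.
  (u')² cross terms: 2·(-10)·(-5)·∫sin(2x)·cos(5x) dx = 100·(-4/21) = -400/21;  2·(-10)·(3)·∫sin(2x)·cos(x) dx = -60·(4/3) = -80;  2·(-5)·(3)·∫cos(5x)·cos(x) dx = -30·(0) = 0.
  So ∫_0^π (u')² dx = 50*π + 25*π/2 + 9*π/2 − 400/21 − 80 + 0 = -2080/21 + 67*π.
||u||_{H^1}^2 = (-520/21 + 35*π/2) + (-2080/21 + 67*π) = -2600/21 + 169*π/2.


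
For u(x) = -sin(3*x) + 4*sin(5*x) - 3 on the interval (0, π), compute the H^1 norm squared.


||u||_{H^1(0,π)}^2 = -28/5 + 222*π

u'(x) = -3*cos(3*x) + 20*cos(5*x).
Expand u² and (u')² and integrate term by term on (0, π), using: for integers n ≥ 1, ∫_0^π sin²(nx) dx = ∫_0^π cos²(nx) dx = π/2; for n ≠ n', ∫_0^π sin(nx)sin(n'x) dx = ∫_0^π cos(nx)cos(n'x) dx = 0; and by product-to-sum, ∫_0^π sin(nx)cos(n'x) dx = ½∫_0^π [sin((n+n')x) + sin((n−n')x)] dx, which is 0 when n+n' is even and 2n/(n²−n'²) when n+n' is odd (it need not vanish on (0, π)). For the constant mode: ∫_0^π 1 dx = π, ∫_0^π cos(nx) dx = 0, ∫_0^π sin(nx) dx = (1−(−1)^n)/n.
  u² squared terms: (-3)²·∫1 dx = 9·π = 9*π;  (-1)²·∫sin(3x)² dx = 1·π/2 = π/2;  (4)²·∫sin(5x)² dx = 16·π/2 = 8*π.
  u² cross terms: 2·(-3)·(-1)·∫1·sin(3x) dx = 6·(2/3) = 4;  2·(-3)·(4)·∫1·sin(5x) dx = -24·(2/5) = -48/5;  2·(-1)·(4)·∫sin(3x)·sin(5x) dx = -8·(0) = 0.
  So ∫_0^π u² dx = 9*π + π/2 + 8*π + 4 − 48/5 + 0 = -28/5 + 35*π/2.
  (u')² squared terms: (-3)²·∫cos(3x)² dx = 9·π/2 = 9*π/2;  (20)²·∫cos(5x)² dx = 400·π/2 = 200*π.
  (u')² cross terms: 2·(-3)·(20)·∫cos(3x)·cos(5x) dx = -120·(0) = 0.
  So ∫_0^π (u')² dx = 9*π/2 + 200*π + 0 = 409*π/2.
||u||_{H^1}^2 = (-28/5 + 35*π/2) + (409*π/2) = -28/5 + 222*π.


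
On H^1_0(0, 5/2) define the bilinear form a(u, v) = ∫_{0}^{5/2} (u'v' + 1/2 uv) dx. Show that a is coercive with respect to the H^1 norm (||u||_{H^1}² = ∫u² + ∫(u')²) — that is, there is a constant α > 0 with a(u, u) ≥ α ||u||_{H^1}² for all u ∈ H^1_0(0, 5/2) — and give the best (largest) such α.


α = (25 + 8*π^2)/(2*(25 + 4*π^2))

Coercivity of a(·,·) on H^1_0(0, 5/2) means a(u, u) ≥ α ||u||_{H^1}² for every u ∈ H^1_0.
The interval has length L = 5/2, and Poincaré/coercivity depend only on L. Here a(u, u) = ∫(u')² + (1/2)·∫u².
Here 0 < c = 1/2 < 1. The condition a(u,u) ≥ α||u||_{H^1}² reads (1−α)∫(u')² ≥ (α−c)∫u². Any admissible α is ≤ 1 (rapidly oscillating u have ∫u²/∫(u')² → 0), and α = 1 would force 0 ≥ (1−c)∫u², impossible since c < 1; so 1−α > 0. By the sharp Poincaré inequality on H^1_0 of an interval of length L, ∫(u')² ≥ (π/L)²∫u² with equality for the first sine mode sin(π(x−x₀)/L) (x₀ the left endpoint), so the inequality holds for all u iff (1−α)(π/L)² ≥ α − c, i.e. α ≤ ((π/L)² + c)/((π/L)² + 1) = (1 + c(L/π)²)/(1 + (L/π)²). With (π/L)² = 4*π^2/25 and c = 1/2, the largest admissible constant is α = ((π/L)² + c)/((π/L)² + 1).
Simplifying, α = (25 + 8*π^2)/(2*(25 + 4*π^2)).
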